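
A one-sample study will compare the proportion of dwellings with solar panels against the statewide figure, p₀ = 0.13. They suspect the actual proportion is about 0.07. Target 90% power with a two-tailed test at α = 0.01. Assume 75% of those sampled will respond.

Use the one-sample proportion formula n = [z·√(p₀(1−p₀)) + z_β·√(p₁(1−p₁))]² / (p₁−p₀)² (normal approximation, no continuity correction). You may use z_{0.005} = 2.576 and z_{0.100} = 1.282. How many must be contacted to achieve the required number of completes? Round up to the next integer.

n = [z_{α/2}·√(p₀q₀) + z_β·√(p₁q₁)]² / (p₁ − p₀)²
  = [2.576·√(0.13·0.87) + 1.282·√(0.07·0.93)]² / (-0.06)²
  = [2.576·0.3363 + 1.282·0.2551]² / 0.0036
  = [1.1934]² / 0.0036
  = 395.62
Adjust for 75% response: 395.62 / 0.75 = 527.50.
Round up → n = 528.

n = 528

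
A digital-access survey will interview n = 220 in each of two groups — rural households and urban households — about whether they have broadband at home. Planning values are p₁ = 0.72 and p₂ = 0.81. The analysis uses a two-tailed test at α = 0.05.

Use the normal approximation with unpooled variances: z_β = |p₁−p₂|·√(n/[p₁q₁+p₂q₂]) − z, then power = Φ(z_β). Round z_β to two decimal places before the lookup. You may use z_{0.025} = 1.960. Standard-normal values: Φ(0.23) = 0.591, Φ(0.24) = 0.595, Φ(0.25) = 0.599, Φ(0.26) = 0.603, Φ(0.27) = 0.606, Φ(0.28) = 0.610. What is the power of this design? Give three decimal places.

Power ≈ 0.610

z_β = |p₁−p₂|·√(n/[p₁q₁+p₂q₂]) − z_{α/2}
    = 0.09 · √(220/0.3555) − 1.960
    = 0.09 · 24.8766 − 1.960
    = 2.2389 − 1.960 = 0.2789 → 0.28
Power = Φ(0.28) = 0.610.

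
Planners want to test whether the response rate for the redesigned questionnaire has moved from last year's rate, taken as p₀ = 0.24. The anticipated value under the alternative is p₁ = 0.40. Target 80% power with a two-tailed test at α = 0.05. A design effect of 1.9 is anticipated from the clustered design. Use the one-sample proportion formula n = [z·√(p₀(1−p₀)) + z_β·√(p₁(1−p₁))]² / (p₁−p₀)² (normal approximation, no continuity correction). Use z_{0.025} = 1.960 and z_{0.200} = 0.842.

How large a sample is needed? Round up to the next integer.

n = [z_{α/2}·√(p₀q₀) + z_β·√(p₁q₁)]² / (p₁ − p₀)²
  = [1.960·√(0.24·0.76) + 0.842·√(0.40·0.60)]² / (0.16)²
  = [1.960·0.4271 + 0.842·0.4899]² / 0.0256
  = [1.2496]² / 0.0256
  = 60.99
Design effect: 1.9 × 60.99 = 115.89.
Round up → n = 116.

n = 116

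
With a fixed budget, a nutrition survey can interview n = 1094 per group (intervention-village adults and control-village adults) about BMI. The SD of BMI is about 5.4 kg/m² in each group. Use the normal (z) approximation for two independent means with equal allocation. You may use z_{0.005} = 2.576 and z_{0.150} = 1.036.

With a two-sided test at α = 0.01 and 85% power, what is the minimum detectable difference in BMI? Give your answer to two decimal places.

δ = (z_{α/2} + z_β) · √((σ₁²+σ₂²)/n)
  = (2.576 + 1.036) · √(58.32/1094)
  = 3.612 · √0.05331
  = 3.612 · 0.2309
  = 0.8340

Minimum detectable difference ≈ 0.83 kg/m²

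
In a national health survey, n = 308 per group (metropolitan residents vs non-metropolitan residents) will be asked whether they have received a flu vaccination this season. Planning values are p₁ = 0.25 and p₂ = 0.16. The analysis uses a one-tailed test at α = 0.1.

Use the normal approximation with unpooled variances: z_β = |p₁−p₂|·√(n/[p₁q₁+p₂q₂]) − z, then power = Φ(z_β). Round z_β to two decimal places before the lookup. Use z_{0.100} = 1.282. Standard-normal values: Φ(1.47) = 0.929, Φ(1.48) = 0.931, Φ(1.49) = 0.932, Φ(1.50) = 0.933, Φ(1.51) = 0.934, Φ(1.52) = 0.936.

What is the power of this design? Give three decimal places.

z_β = |p₁−p₂|·√(n/[p₁q₁+p₂q₂]) − z_α
    = 0.09 · √(308/0.3219) − 1.282
    = 0.09 · 30.9325 − 1.282
    = 2.7839 − 1.282 = 1.5019 → 1.50
Power = Φ(1.50) = 0.933.

Power ≈ 0.933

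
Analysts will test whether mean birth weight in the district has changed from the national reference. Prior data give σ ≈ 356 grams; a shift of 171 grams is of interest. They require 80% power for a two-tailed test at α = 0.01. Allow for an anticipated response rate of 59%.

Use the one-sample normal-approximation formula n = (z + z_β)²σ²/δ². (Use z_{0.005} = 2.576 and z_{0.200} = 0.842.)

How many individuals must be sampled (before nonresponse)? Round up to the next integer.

n = (z_{α/2} + z_β)² · σ² / δ²
  = (2.576 + 0.842)² · 356² / 171²
  = 11.6827 · 126736 / 29241
  = 50.64
Adjust for 59% response: 50.64 / 0.59 = 85.82.
Round up → n = 86.

n = 86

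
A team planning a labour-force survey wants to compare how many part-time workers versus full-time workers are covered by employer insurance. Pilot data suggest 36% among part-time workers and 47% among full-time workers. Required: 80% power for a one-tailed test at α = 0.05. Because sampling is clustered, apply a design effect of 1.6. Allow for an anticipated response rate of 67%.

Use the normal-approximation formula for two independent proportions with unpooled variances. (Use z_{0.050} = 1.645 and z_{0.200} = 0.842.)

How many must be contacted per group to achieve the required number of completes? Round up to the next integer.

n = 586 per group

n = (z_α + z_β)² · [p₁(1−p₁) + p₂(1−p₂)] / (p₁ − p₂)²
  = (1.645 + 0.842)² · (0.36·0.64 + 0.47·0.53) / (-0.11)²
  = (2.487)² · (0.2304 + 0.2491) / 0.0121
  = 6.1852 · 0.4795 / 0.0121
  = 245.11
Design effect: 1.6 × 245.11 = 392.17.
Adjust for 67% response: 392.17 / 0.67 = 585.33.
Round up → n = 586 per group.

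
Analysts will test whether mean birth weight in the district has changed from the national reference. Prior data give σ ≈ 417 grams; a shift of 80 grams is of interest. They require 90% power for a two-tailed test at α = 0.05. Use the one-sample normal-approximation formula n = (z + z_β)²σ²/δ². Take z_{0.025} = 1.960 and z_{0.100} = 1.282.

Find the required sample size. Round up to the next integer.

n = 286

n = (z_{α/2} + z_β)² · σ² / δ²
  = (1.960 + 1.282)² · 417² / 80²
  = 10.5106 · 173889 / 6400
  = 285.57
Round up → n = 286.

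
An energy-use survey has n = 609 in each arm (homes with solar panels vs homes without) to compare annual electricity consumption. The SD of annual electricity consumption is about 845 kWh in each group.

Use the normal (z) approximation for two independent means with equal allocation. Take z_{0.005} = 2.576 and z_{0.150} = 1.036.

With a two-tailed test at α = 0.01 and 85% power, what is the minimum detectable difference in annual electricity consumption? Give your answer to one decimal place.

δ = (z_{α/2} + z_β) · √((σ₁²+σ₂²)/n)
  = (2.576 + 1.036) · √(1428050/609)
  = 3.612 · √2344.9
  = 3.612 · 48.4243
  = 174.9085

Minimum detectable difference ≈ 174.9 kWh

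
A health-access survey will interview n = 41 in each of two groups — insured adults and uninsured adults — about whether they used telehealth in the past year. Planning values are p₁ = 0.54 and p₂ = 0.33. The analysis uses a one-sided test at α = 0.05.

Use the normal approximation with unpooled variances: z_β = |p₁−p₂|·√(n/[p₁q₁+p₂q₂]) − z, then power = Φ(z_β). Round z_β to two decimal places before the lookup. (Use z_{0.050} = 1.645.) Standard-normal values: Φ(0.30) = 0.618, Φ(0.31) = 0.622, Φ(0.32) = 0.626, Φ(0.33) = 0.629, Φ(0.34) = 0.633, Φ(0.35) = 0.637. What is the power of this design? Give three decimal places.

z_β = |p₁−p₂|·√(n/[p₁q₁+p₂q₂]) − z_α
    = 0.21 · √(41/0.4695) − 1.645
    = 0.21 · 9.3449 − 1.645
    = 1.9624 − 1.645 = 0.3174 → 0.32
Power = Φ(0.32) = 0.626.

Power ≈ 0.626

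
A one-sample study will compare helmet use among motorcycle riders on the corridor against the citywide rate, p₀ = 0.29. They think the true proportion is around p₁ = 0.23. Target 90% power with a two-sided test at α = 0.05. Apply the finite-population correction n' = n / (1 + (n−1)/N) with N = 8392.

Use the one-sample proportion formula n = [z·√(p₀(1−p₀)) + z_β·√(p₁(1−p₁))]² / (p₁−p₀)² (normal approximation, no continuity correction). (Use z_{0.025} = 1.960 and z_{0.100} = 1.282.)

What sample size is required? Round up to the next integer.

n = [z_{α/2}·√(p₀q₀) + z_β·√(p₁q₁)]² / (p₁ − p₀)²
  = [1.960·√(0.29·0.71) + 1.282·√(0.23·0.77)]² / (-0.06)²
  = [1.960·0.4538 + 1.282·0.4208]² / 0.0036
  = [1.4289]² / 0.0036
  = 567.14
Finite-population correction (N = 8392): 567.14 / (1 + (567.14 − 1)/8392) = 531.30.
Round up → n = 532.

n = 532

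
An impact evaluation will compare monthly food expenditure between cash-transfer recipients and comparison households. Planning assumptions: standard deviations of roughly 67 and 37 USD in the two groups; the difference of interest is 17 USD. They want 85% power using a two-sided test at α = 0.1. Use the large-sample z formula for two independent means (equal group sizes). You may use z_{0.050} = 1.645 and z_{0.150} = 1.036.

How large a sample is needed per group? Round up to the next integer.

n = (z_{α/2} + z_β)² · (σ₁² + σ₂²) / δ²
  = (1.645 + 1.036)² · (67² + 37² = 5858) / 17²
  = 7.1878 · 5858 / 289
  = 145.70
Round up → n = 146 per group.

n = 146 per group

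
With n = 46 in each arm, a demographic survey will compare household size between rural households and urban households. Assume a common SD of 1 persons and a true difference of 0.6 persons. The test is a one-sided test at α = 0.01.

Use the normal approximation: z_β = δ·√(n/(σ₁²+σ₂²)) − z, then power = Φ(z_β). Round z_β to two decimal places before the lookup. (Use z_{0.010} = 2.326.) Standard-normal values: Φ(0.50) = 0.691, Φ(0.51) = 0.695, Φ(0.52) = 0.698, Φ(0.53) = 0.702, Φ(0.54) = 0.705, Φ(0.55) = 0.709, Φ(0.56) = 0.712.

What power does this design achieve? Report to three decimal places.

z_β = δ·√(n/(σ₁²+σ₂²)) − z_α
    = 0.6 · √(46/2) − 2.326
    = 0.6 · 4.79583 − 2.326
    = 2.8775 − 2.326 = 0.5515 → 0.55
Power = Φ(0.55) = 0.709.

Power ≈ 0.709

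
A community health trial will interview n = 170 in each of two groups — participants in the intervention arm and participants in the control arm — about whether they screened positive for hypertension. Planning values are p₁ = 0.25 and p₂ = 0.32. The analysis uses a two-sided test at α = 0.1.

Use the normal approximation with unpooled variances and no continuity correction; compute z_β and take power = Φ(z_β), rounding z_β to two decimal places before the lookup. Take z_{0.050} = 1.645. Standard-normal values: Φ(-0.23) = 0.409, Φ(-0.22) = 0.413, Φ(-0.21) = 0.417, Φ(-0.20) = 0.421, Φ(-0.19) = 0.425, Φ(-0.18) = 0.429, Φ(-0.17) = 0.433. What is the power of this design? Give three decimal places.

z_β = |p₁−p₂|·√(n/[p₁q₁+p₂q₂]) − z_{α/2}
    = 0.07 · √(170/0.4051) − 1.645
    = 0.07 · 20.4853 − 1.645
    = 1.4340 − 1.645 = -0.2110 → -0.21
Power = Φ(-0.21) = 0.417.

Power ≈ 0.417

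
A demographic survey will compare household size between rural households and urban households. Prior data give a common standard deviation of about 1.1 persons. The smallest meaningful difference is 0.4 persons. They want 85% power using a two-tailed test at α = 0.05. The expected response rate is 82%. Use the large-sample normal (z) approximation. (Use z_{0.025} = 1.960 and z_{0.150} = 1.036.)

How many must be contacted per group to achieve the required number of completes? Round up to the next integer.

n = 166 per group

n = (z_{α/2} + z_β)² · (σ₁² + σ₂²) / δ²
  = (1.960 + 1.036)² · (2·1.1² = 2.42) / 0.4²
  = 8.9760 · 2.42 / 0.16
  = 135.76
Adjust for 82% response: 135.76 / 0.82 = 165.56.
Round up → n = 166 per group.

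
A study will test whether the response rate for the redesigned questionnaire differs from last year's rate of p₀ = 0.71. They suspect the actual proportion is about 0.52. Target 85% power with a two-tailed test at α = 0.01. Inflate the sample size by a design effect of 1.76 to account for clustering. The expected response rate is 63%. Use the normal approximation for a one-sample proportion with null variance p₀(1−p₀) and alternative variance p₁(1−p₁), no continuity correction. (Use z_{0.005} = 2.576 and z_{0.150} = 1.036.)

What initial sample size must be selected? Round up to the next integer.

n = [z_{α/2}·√(p₀q₀) + z_β·√(p₁q₁)]² / (p₁ − p₀)²
  = [2.576·√(0.71·0.29) + 1.036·√(0.52·0.48)]² / (-0.19)²
  = [2.576·0.4538 + 1.036·0.4996]² / 0.0361
  = [1.6865]² / 0.0361
  = 78.79
Design effect: 1.76 × 78.79 = 138.66.
Adjust for 63% response: 138.66 / 0.63 = 220.10.
Round up → n = 221.

n = 221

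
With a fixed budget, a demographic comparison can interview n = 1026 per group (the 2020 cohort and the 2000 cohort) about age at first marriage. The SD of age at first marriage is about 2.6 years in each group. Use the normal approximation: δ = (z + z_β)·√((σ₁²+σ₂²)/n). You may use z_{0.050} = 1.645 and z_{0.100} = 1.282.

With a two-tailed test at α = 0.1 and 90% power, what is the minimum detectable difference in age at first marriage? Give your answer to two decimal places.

δ = (z_{α/2} + z_β) · √((σ₁²+σ₂²)/n)
  = (1.645 + 1.282) · √(13.52/1026)
  = 2.927 · √0.01318
  = 2.927 · 0.1148
  = 0.3360

Minimum detectable difference ≈ 0.34 years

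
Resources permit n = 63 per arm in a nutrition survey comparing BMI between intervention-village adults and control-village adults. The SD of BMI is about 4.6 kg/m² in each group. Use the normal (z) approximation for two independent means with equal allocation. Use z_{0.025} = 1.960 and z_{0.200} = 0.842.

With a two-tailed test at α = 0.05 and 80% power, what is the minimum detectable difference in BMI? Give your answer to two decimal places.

δ = (z_{α/2} + z_β) · √((σ₁²+σ₂²)/n)
  = (1.960 + 0.842) · √(42.32/63)
  = 2.802 · √0.67175
  = 2.802 · 0.8196
  = 2.2965

Minimum detectable difference ≈ 2.30 kg/m²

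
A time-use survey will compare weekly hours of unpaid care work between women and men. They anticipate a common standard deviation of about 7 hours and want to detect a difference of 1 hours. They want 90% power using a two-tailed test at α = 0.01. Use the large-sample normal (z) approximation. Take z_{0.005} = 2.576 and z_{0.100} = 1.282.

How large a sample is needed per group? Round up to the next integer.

n = (z_{α/2} + z_β)² · (σ₁² + σ₂²) / δ²
  = (2.576 + 1.282)² · (2·7² = 98) / 1²
  = 14.8842 · 98 / 1
  = 1458.65
Round up → n = 1459 per group.

n = 1459 per group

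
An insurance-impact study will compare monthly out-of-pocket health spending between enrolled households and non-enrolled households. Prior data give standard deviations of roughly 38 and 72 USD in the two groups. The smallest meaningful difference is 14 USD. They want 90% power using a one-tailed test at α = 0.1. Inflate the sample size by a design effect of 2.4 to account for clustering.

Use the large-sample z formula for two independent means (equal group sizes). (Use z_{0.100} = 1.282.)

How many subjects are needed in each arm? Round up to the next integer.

n = 534 per group

n = (z_α + z_β)² · (σ₁² + σ₂²) / δ²
  = (1.282 + 1.282)² · (38² + 72² = 6628) / 14²
  = 6.5741 · 6628 / 196
  = 222.31
Design effect: 2.4 × 222.31 = 533.55.
Round up → n = 534 per group.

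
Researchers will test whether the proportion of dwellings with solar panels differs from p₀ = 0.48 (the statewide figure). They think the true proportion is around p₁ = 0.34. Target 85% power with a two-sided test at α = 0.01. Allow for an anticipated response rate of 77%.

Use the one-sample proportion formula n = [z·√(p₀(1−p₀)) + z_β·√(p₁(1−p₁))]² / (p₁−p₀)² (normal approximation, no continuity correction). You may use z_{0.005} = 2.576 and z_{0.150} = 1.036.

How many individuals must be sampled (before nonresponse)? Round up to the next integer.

n = 210

n = [z_{α/2}·√(p₀q₀) + z_β·√(p₁q₁)]² / (p₁ − p₀)²
  = [2.576·√(0.48·0.52) + 1.036·√(0.34·0.66)]² / (-0.14)²
  = [2.576·0.4996 + 1.036·0.4737]² / 0.0196
  = [1.7777]² / 0.0196
  = 161.24
Adjust for 77% response: 161.24 / 0.77 = 209.40.
Round up → n = 210.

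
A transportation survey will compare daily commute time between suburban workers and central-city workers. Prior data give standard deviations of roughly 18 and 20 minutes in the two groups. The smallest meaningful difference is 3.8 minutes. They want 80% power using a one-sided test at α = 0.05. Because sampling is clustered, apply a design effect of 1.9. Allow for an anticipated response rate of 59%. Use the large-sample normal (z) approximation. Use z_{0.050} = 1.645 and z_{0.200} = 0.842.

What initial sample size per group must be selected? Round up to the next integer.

n = (z_α + z_β)² · (σ₁² + σ₂²) / δ²
  = (1.645 + 0.842)² · (18² + 20² = 724) / 3.8²
  = 6.1852 · 724 / 14.44
  = 310.12
Design effect: 1.9 × 310.12 = 589.22.
Adjust for 59% response: 589.22 / 0.59 = 998.68.
Round up → n = 999 per group.

n = 999 per group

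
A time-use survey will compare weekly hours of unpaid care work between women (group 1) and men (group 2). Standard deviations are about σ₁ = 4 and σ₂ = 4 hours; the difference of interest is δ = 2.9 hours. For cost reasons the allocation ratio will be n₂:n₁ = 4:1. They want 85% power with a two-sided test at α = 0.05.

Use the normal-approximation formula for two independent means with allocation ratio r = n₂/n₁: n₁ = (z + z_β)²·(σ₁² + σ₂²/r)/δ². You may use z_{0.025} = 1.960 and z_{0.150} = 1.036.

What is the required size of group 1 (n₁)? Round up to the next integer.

n₁ = (z_{α/2} + z_β)² · (σ₁² + σ₂²/r) / δ²
   = (1.960 + 1.036)² · (4² + 4²/4) / 2.9²
   = 8.9760 · (16 + 4) / 8.41
   = 8.9760 · 20 / 8.41
   = 21.35
Round up → n₁ = 22; n₂ = r·n₁ = 4 × 22 = 88.

n₁ = 22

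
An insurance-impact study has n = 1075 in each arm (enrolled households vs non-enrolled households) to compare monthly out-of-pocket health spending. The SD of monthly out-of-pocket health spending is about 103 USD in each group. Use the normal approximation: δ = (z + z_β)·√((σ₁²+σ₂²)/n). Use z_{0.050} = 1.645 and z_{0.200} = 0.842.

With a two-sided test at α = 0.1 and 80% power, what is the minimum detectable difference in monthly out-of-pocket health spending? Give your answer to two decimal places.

δ = (z_{α/2} + z_β) · √((σ₁²+σ₂²)/n)
  = (1.645 + 0.842) · √(21218/1075)
  = 2.487 · √19.7377
  = 2.487 · 4.4427
  = 11.0490

Minimum detectable difference ≈ 11.05 USD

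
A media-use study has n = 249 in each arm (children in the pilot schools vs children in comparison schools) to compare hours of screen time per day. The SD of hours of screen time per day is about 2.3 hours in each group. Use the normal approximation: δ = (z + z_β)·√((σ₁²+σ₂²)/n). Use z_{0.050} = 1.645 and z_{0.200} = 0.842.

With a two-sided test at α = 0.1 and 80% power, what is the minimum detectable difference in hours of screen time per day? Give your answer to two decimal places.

Minimum detectable difference ≈ 0.51 hours

δ = (z_{α/2} + z_β) · √((σ₁²+σ₂²)/n)
  = (1.645 + 0.842) · √(10.58/249)
  = 2.487 · √0.04249
  = 2.487 · 0.2061
  = 0.5126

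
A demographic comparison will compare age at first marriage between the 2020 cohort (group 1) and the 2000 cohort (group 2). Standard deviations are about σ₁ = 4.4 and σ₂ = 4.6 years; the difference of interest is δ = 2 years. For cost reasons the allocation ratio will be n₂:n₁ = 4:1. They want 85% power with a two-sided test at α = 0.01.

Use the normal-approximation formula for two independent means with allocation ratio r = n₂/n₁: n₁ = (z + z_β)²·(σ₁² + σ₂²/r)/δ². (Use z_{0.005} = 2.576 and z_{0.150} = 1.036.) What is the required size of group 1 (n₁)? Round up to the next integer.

n₁ = 81

n₁ = (z_{α/2} + z_β)² · (σ₁² + σ₂²/r) / δ²
   = (2.576 + 1.036)² · (4.4² + 4.6²/4) / 2²
   = 13.0465 · (19.36 + 5.29) / 4
   = 13.0465 · 24.65 / 4
   = 80.40
Round up → n₁ = 81; n₂ = r·n₁ = 4 × 81 = 324.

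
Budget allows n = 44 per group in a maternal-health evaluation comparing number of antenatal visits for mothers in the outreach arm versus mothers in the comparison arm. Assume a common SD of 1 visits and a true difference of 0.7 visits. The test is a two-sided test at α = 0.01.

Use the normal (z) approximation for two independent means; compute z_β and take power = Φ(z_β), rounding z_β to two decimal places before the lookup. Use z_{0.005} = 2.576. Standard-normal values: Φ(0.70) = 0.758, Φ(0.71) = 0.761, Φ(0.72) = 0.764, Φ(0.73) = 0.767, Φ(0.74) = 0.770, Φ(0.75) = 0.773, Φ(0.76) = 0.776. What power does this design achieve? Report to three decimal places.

Power ≈ 0.761

z_β = δ·√(n/(σ₁²+σ₂²)) − z_{α/2}
    = 0.7 · √(44/2) − 2.576
    = 0.7 · 4.69042 − 2.576
    = 3.2833 − 2.576 = 0.7073 → 0.71
Power = Φ(0.71) = 0.761.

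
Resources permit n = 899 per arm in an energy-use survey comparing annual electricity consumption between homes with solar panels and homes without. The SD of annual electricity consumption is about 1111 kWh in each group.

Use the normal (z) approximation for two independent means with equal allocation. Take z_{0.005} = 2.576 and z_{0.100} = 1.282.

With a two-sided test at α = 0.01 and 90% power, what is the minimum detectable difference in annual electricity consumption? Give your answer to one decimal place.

δ = (z_{α/2} + z_β) · √((σ₁²+σ₂²)/n)
  = (2.576 + 1.282) · √(2468642/899)
  = 3.858 · √2746.0
  = 3.858 · 52.4022
  = 202.1675

Minimum detectable difference ≈ 202.2 kWh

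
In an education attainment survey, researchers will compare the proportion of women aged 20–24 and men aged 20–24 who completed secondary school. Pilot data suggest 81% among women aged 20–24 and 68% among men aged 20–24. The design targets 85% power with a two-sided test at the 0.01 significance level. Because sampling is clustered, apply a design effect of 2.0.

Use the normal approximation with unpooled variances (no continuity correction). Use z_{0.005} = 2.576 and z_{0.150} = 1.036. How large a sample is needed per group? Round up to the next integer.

n = (z_{α/2} + z_β)² · [p₁(1−p₁) + p₂(1−p₂)] / (p₁ − p₂)²
  = (2.576 + 1.036)² · (0.81·0.19 + 0.68·0.32) / (0.13)²
  = (3.612)² · (0.1539 + 0.2176) / 0.0169
  = 13.0465 · 0.3715 / 0.0169
  = 286.79
Design effect: 2.0 × 286.79 = 573.58.
Round up → n = 574 per group.

n = 574 per group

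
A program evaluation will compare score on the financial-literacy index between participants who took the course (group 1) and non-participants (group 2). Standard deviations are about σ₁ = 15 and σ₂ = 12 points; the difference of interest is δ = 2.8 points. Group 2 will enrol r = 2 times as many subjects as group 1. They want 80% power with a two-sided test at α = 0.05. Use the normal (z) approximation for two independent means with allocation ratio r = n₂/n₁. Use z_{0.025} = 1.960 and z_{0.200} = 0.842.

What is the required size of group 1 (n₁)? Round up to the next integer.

n₁ = (z_{α/2} + z_β)² · (σ₁² + σ₂²/r) / δ²
   = (1.960 + 0.842)² · (15² + 12²/2) / 2.8²
   = 7.8512 · (225 + 72) / 7.84
   = 7.8512 · 297 / 7.84
   = 297.42
Round up → n₁ = 298; n₂ = r·n₁ = 2 × 298 = 596.

n₁ = 298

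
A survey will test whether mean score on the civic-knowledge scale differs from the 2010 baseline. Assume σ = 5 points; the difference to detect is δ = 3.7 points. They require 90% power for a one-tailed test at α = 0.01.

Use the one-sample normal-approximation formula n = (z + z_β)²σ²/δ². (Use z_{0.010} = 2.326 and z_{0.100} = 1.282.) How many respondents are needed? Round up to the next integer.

n = (z_α + z_β)² · σ² / δ²
  = (2.326 + 1.282)² · 5² / 3.7²
  = 13.0177 · 25 / 13.69
  = 23.77
Round up → n = 24.

n = 24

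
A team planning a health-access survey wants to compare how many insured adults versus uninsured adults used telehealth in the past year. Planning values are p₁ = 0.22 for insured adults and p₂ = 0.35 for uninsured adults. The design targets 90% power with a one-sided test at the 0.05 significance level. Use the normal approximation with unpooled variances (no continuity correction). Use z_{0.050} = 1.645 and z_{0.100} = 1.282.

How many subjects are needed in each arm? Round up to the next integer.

n = (z_α + z_β)² · [p₁(1−p₁) + p₂(1−p₂)] / (p₁ − p₂)²
  = (1.645 + 1.282)² · (0.22·0.78 + 0.35·0.65) / (-0.13)²
  = (2.927)² · (0.1716 + 0.2275) / 0.0169
  = 8.5673 · 0.3991 / 0.0169
  = 202.32
Round up → n = 203 per group.

n = 203 per group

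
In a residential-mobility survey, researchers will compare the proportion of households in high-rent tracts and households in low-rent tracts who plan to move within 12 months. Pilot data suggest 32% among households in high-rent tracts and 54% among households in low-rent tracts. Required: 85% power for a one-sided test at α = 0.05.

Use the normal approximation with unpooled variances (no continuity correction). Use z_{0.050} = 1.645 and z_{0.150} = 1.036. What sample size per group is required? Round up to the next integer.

n = (z_α + z_β)² · [p₁(1−p₁) + p₂(1−p₂)] / (p₁ − p₂)²
  = (1.645 + 1.036)² · (0.32·0.68 + 0.54·0.46) / (-0.22)²
  = (2.681)² · (0.2176 + 0.2484) / 0.0484
  = 7.1878 · 0.4660 / 0.0484
  = 69.20
Round up → n = 70 per group.

n = 70 per group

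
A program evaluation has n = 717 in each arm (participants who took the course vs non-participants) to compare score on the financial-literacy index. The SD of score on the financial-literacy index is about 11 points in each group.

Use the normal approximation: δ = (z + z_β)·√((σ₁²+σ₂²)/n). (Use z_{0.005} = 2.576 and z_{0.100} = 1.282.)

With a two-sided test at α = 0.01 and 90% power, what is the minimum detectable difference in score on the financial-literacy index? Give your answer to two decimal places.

δ = (z_{α/2} + z_β) · √((σ₁²+σ₂²)/n)
  = (2.576 + 1.282) · √(242/717)
  = 3.858 · √0.33752
  = 3.858 · 0.5810
  = 2.2414

Minimum detectable difference ≈ 2.24 points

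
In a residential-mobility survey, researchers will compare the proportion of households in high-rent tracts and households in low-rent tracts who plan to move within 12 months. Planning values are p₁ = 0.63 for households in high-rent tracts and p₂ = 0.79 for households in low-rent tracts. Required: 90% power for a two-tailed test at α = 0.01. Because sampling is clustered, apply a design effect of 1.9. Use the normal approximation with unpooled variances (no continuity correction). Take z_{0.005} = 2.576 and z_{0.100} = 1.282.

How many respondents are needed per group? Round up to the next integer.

n = (z_{α/2} + z_β)² · [p₁(1−p₁) + p₂(1−p₂)] / (p₁ − p₂)²
  = (2.576 + 1.282)² · (0.63·0.37 + 0.79·0.21) / (-0.16)²
  = (3.858)² · (0.2331 + 0.1659) / 0.0256
  = 14.8842 · 0.3990 / 0.0256
  = 231.98
Design effect: 1.9 × 231.98 = 440.77.
Round up → n = 441 per group.

n = 441 per group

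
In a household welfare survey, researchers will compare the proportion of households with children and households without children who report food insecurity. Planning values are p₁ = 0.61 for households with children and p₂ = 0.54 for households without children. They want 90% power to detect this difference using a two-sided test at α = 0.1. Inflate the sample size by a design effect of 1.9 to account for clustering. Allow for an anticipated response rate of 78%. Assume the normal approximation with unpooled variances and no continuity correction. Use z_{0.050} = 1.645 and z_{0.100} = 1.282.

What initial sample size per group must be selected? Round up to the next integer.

n = 2072 per group

n = (z_{α/2} + z_β)² · [p₁(1−p₁) + p₂(1−p₂)] / (p₁ − p₂)²
  = (1.645 + 1.282)² · (0.61·0.39 + 0.54·0.46) / (0.07)²
  = (2.927)² · (0.2379 + 0.2484) / 0.0049
  = 8.5673 · 0.4863 / 0.0049
  = 850.26
Design effect: 1.9 × 850.26 = 1615.50.
Adjust for 78% response: 1615.50 / 0.78 = 2071.16.
Round up → n = 2072 per group.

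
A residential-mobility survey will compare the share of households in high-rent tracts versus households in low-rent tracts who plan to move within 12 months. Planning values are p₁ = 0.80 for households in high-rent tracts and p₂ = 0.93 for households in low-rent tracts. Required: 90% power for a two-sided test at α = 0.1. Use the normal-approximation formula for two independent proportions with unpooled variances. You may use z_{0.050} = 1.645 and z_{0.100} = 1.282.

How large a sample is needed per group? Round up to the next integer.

n = 115 per group

n = (z_{α/2} + z_β)² · [p₁(1−p₁) + p₂(1−p₂)] / (p₁ − p₂)²
  = (1.645 + 1.282)² · (0.80·0.20 + 0.93·0.07) / (-0.13)²
  = (2.927)² · (0.1600 + 0.0651) / 0.0169
  = 8.5673 · 0.2251 / 0.0169
  = 114.11
Round up → n = 115 per group.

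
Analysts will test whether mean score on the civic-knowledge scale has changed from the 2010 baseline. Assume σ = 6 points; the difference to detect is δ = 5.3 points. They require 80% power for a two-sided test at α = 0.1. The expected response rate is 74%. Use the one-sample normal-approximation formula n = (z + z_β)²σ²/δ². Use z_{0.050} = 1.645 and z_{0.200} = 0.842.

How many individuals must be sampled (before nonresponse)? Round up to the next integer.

n = (z_{α/2} + z_β)² · σ² / δ²
  = (1.645 + 0.842)² · 6² / 5.3²
  = 6.1852 · 36 / 28.09
  = 7.93
Adjust for 74% response: 7.93 / 0.74 = 10.71.
Round up → n = 11.

n = 11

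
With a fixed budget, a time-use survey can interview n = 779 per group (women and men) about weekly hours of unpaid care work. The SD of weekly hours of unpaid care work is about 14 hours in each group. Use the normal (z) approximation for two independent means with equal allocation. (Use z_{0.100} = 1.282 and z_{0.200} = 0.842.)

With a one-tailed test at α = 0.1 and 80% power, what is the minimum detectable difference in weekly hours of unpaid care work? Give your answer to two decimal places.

δ = (z_α + z_β) · √((σ₁²+σ₂²)/n)
  = (1.282 + 0.842) · √(392/779)
  = 2.124 · √0.50321
  = 2.124 · 0.7094
  = 1.5067

Minimum detectable difference ≈ 1.51 hours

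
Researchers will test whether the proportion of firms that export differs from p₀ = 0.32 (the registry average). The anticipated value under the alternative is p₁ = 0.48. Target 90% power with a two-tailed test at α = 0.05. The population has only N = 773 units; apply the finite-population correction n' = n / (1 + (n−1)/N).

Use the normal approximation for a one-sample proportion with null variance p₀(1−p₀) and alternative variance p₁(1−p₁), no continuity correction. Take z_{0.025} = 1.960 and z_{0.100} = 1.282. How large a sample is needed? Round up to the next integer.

n = [z_{α/2}·√(p₀q₀) + z_β·√(p₁q₁)]² / (p₁ − p₀)²
  = [1.960·√(0.32·0.68) + 1.282·√(0.48·0.52)]² / (0.16)²
  = [1.960·0.4665 + 1.282·0.4996]² / 0.0256
  = [1.5548]² / 0.0256
  = 94.43
Finite-population correction (N = 773): 94.43 / (1 + (94.43 − 1)/773) = 84.25.
Round up → n = 85.

n = 85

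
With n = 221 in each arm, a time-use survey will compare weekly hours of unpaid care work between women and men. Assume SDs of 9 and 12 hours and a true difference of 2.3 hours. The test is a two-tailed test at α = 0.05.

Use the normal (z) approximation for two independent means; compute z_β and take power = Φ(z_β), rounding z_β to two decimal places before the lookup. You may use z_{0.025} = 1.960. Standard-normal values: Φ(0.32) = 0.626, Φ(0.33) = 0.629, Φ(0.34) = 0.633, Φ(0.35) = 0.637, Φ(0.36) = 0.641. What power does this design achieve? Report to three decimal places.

Power ≈ 0.626

z_β = δ·√(n/(σ₁²+σ₂²)) − z_{α/2}
    = 2.3 · √(221/225) − 1.960
    = 2.3 · 0.99107 − 1.960
    = 2.2795 − 1.960 = 0.3195 → 0.32
Power = Φ(0.32) = 0.626.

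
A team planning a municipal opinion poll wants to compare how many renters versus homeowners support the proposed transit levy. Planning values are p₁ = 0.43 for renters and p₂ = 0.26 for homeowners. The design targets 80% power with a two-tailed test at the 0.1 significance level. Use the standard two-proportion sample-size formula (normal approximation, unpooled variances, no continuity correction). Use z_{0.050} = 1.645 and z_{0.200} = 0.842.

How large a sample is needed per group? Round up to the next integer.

n = (z_{α/2} + z_β)² · [p₁(1−p₁) + p₂(1−p₂)] / (p₁ − p₂)²
  = (1.645 + 0.842)² · (0.43·0.57 + 0.26·0.74) / (0.17)²
  = (2.487)² · (0.2451 + 0.1924) / 0.0289
  = 6.1852 · 0.4375 / 0.0289
  = 93.63
Round up → n = 94 per group.

n = 94 per group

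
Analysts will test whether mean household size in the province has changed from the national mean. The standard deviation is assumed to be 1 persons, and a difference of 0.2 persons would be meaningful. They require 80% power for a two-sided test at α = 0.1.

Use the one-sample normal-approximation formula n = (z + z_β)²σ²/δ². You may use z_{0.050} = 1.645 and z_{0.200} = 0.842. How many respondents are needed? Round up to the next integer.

n = (z_{α/2} + z_β)² · σ² / δ²
  = (1.645 + 0.842)² · 1² / 0.2²
  = 6.1852 · 1 / 0.04
  = 154.63
Round up → n = 155.

n = 155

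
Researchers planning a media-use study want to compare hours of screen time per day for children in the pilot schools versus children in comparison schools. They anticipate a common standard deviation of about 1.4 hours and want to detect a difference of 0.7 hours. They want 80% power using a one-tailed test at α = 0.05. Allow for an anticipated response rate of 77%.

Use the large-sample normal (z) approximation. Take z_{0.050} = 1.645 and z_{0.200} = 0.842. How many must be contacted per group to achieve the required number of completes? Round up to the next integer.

n = 65 per group

n = (z_α + z_β)² · (σ₁² + σ₂²) / δ²
  = (1.645 + 0.842)² · (2·1.4² = 3.92) / 0.7²
  = 6.1852 · 3.92 / 0.49
  = 49.48
Adjust for 77% response: 49.48 / 0.77 = 64.26.
Round up → n = 65 per group.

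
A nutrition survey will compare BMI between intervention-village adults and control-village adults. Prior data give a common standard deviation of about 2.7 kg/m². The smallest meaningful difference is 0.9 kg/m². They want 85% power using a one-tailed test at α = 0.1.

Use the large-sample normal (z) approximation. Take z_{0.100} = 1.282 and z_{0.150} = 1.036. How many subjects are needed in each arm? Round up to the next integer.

n = (z_α + z_β)² · (σ₁² + σ₂²) / δ²
  = (1.282 + 1.036)² · (2·2.7² = 14.58) / 0.9²
  = 5.3731 · 14.58 / 0.81
  = 96.72
Round up → n = 97 per group.

n = 97 per group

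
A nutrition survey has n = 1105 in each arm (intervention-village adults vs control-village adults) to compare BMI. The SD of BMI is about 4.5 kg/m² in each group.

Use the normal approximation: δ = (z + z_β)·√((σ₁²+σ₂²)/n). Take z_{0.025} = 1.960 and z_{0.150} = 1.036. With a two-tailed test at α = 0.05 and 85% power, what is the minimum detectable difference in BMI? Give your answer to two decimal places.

Minimum detectable difference ≈ 0.57 kg/m²

δ = (z_{α/2} + z_β) · √((σ₁²+σ₂²)/n)
  = (1.960 + 1.036) · √(40.5/1105)
  = 2.996 · √0.03665
  = 2.996 · 0.1914
  = 0.5736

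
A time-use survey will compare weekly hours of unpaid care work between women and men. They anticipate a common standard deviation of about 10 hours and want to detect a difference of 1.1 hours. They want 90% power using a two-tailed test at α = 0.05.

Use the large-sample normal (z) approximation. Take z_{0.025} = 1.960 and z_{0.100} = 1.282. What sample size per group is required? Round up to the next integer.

n = 1738 per group

n = (z_{α/2} + z_β)² · (σ₁² + σ₂²) / δ²
  = (1.960 + 1.282)² · (2·10² = 200) / 1.1²
  = 10.5106 · 200 / 1.21
  = 1737.28
Round up → n = 1738 per group.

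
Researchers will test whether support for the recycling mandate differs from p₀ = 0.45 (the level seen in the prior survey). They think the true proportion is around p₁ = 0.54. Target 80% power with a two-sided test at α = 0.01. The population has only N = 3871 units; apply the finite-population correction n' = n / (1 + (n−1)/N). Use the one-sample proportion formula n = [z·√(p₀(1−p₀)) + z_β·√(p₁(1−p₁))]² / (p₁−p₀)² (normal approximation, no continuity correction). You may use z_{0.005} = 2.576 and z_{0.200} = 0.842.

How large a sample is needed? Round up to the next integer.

n = [z_{α/2}·√(p₀q₀) + z_β·√(p₁q₁)]² / (p₁ − p₀)²
  = [2.576·√(0.45·0.55) + 0.842·√(0.54·0.46)]² / (0.09)²
  = [2.576·0.4975 + 0.842·0.4984]² / 0.0081
  = [1.7012]² / 0.0081
  = 357.29
Finite-population correction (N = 3871): 357.29 / (1 + (357.29 − 1)/3871) = 327.18.
Round up → n = 328.

n = 328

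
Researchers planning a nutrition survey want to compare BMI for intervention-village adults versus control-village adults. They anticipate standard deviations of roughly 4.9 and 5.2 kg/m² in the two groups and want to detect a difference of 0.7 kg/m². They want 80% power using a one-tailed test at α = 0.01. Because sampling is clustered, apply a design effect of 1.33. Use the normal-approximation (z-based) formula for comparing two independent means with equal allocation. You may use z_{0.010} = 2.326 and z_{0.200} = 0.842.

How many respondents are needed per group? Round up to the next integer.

n = 1391 per group

n = (z_α + z_β)² · (σ₁² + σ₂²) / δ²
  = (2.326 + 0.842)² · (4.9² + 5.2² = 51.05) / 0.7²
  = 10.0362 · 51.05 / 0.49
  = 1045.61
Design effect: 1.33 × 1045.61 = 1390.66.
Round up → n = 1391 per group.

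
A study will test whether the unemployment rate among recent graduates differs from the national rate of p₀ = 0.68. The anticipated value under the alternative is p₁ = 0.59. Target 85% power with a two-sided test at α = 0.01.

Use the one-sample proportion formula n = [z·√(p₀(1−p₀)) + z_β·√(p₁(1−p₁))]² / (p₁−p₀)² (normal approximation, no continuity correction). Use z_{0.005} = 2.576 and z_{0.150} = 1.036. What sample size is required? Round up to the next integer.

n = [z_{α/2}·√(p₀q₀) + z_β·√(p₁q₁)]² / (p₁ − p₀)²
  = [2.576·√(0.68·0.32) + 1.036·√(0.59·0.41)]² / (-0.09)²
  = [2.576·0.4665 + 1.036·0.4918]² / 0.0081
  = [1.7112]² / 0.0081
  = 361.50
Round up → n = 362.

n = 362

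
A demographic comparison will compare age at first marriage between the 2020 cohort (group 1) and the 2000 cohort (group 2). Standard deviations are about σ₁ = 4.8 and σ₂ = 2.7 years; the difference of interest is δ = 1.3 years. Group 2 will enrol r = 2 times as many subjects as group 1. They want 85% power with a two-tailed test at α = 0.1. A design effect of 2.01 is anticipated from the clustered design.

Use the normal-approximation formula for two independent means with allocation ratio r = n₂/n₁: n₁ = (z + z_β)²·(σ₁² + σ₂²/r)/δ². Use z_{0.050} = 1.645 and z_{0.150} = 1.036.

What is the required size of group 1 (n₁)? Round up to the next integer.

n₁ = 229

n₁ = (z_{α/2} + z_β)² · (σ₁² + σ₂²/r) / δ²
   = (1.645 + 1.036)² · (4.8² + 2.7²/2) / 1.3²
   = 7.1878 · (23.04 + 3.645) / 1.69
   = 7.1878 · 26.685 / 1.69
   = 113.49
Design effect: 2.01 × 113.49 = 228.12.
Round up → n₁ = 229; n₂ = r·n₁ = 2 × 229 = 458.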